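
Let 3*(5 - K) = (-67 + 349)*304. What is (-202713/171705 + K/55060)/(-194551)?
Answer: 1071144089/122620012852820 ≈ 8.7355e-6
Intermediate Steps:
K = -28571 (K = 5 - (-67 + 349)*304/3 = 5 - 94*304 = 5 - 1/3*85728 = 5 - 28576 = -28571)
(-202713/171705 + K/55060)/(-194551) = (-202713/171705 - 28571/55060)/(-194551) = (-202713*1/171705 - 28571*1/55060)*(-1/194551) = (-67571/57235 - 28571/55060)*(-1/194551) = -1071144089/630271820*(-1/194551) = 1071144089/122620012852820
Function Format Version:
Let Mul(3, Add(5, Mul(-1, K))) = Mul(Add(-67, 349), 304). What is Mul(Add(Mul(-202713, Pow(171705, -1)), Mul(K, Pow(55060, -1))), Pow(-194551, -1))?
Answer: Rational(1071144089, 122620012852820) ≈ 8.7355e-6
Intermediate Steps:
K = -28571 (K = Add(5, Mul(Rational(-1, 3), Mul(Add(-67, 349), 304))) = Add(5, Mul(Rational(-1, 3), Mul(282, 304))) = Add(5, Mul(Rational(-1, 3), 85728)) = Add(5, -28576) = -28571)
Mul(Add(Mul(-202713, Pow(171705, -1)), Mul(K, Pow(55060, -1))), Pow(-194551, -1)) = Mul(Add(Mul(-202713, Pow(171705, -1)), Mul(-28571, Pow(55060, -1))), Pow(-194551, -1)) = Mul(Add(Mul(-202713, Rational(1, 171705)), Mul(-28571, Rational(1, 55060))), Rational(-1, 194551)) = Mul(Add(Rational(-67571, 57235), Rational(-28571, 55060)), Rational(-1, 194551)) = Mul(Rational(-1071144089, 630271820), Rational(-1, 194551)) = Rational(1071144089, 122620012852820)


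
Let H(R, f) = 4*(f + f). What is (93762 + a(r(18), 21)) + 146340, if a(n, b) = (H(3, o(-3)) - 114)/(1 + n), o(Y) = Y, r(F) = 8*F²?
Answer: 622584348/2593 ≈ 2.4010e+5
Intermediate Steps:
H(R, f) = 8*f (H(R, f) = 4*(2*f) = 8*f)
a(n, b) = -138/(1 + n) (a(n, b) = (8*(-3) - 114)/(1 + n) = (-24 - 114)/(1 + n) = -138/(1 + n))
(93762 + a(r(18), 21)) + 146340 = (93762 - 138/(1 + 8*18²)) + 146340 = (93762 - 138/(1 + 8*324)) + 146340 = (93762 - 138/(1 + 2592)) + 146340 = (93762 - 138/2593) + 146340 = 243124728/2593 + 146340 = 622584348/2593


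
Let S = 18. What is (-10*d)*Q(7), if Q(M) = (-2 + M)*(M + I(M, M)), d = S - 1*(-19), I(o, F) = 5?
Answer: -22200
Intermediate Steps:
d = 37 (d = 18 - 1*(-19) = 18 + 19 = 37)
Q(M) = (-2 + M)*(5 + M) (Q(M) = (-2 + M)*(M + 5) = (-2 + M)*(5 + M))
(-10*d)*Q(7) = (-10*37)*(-10 + 7² + 3*7) = -370*(-10 + 49 + 21) = -370*60 = -22200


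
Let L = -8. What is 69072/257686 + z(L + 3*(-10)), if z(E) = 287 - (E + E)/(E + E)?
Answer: 36883634/128843 ≈ 286.27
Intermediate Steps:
z(E) = 286 (z(E) = 287 - 2*E/(2*E) = 287 - 2*E*1/(2*E) = 287 - 1*1 = 287 - 1 = 286)
69072/257686 + z(L + 3*(-10)) = 69072/257686 + 286 = 69072*(1/257686) + 286 = 34536/128843 + 286 = 36883634/128843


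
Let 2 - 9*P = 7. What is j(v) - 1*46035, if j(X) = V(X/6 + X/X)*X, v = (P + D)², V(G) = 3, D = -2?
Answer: -1242416/27 ≈ -46015.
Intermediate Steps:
P = -5/9 (P = 2/9 - ⅑*7 = 2/9 - 7/9 = -5/9 ≈ -0.55556)
v = 529/81 (v = (-5/9 - 2)² = (-23/9)² = 529/81 ≈ 6.5309)
j(X) = 3*X
j(v) - 1*46035 = 3*(529/81) - 1*46035 = 529/27 - 46035 = -1242416/27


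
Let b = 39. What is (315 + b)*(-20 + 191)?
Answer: 60534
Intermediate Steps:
(315 + b)*(-20 + 191) = (315 + 39)*(-20 + 191) = 354*171 = 60534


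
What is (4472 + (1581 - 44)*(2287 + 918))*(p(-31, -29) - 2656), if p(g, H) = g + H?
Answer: -13391392812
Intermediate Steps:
p(g, H) = H + g
(4472 + (1581 - 44)*(2287 + 918))*(p(-31, -29) - 2656) = (4472 + (1581 - 44)*(2287 + 918))*((-29 - 31) - 2656) = (4472 + 1537*3205)*(-60 - 2656) = (4472 + 4926085)*(-2716) = 4930557*(-2716) = -13391392812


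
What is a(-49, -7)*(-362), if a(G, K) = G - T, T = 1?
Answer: 18100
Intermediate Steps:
a(G, K) = -1 + G (a(G, K) = G - 1*1 = G - 1 = -1 + G)
a(-49, -7)*(-362) = (-1 - 49)*(-362) = -50*(-362) = 18100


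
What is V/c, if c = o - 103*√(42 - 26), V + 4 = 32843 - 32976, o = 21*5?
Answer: 137/307 ≈ 0.44625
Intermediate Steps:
o = 105
V = -137 (V = -4 + (32843 - 32976) = -4 - 133 = -137)
c = -307 (c = 105 - 103*√(42 - 26) = 105 - 103*√16 = 105 - 103*4 = 105 - 412 = -307)
V/c = -137/(-307) = -137*(-1/307) = 137/307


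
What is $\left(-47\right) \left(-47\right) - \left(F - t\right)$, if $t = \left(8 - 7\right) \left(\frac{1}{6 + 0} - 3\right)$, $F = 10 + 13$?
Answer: $\frac{13099}{6} \approx 2183.2$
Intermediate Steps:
$F = 23$
$t = - \frac{17}{6}$ ($t = 1 \left(\frac{1}{6} - 3\right) = 1 \left(- \frac{17}{6}\right) = - \frac{17}{6} \approx -2.8333$)
$\left(-47\right) \left(-47\right) - \left(F - t\right) = \left(-47\right) \left(-47\right) - \frac{155}{6} = 2209 - \frac{155}{6} = \frac{13099}{6}$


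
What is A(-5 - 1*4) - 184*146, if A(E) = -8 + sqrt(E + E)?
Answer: -26872 + 3*I*sqrt(2) ≈ -26872.0 + 4.2426*I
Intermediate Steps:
A(E) = -8 + sqrt(2)*sqrt(E) (A(E) = -8 + sqrt(2*E) = -8 + sqrt(2)*sqrt(E))
A(-5 - 1*4) - 184*146 = (-8 + sqrt(2)*sqrt(-5 - 1*4)) - 184*146 = (-8 + sqrt(2)*sqrt(-5 - 4)) - 26864 = (-8 + sqrt(2)*sqrt(-9)) - 26864 = (-8 + sqrt(2)*(3*I)) - 26864 = (-8 + 3*I*sqrt(2)) - 26864 = -26872 + 3*I*sqrt(2)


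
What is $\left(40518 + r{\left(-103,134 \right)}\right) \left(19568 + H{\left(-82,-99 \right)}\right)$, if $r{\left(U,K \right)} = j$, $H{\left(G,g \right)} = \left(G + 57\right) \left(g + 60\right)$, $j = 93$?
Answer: $834271773$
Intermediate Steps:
$H{\left(G,g \right)} = \left(57 + G\right) \left(60 + g\right)$
$r{\left(U,K \right)} = 93$
$\left(40518 + r{\left(-103,134 \right)}\right) \left(19568 + H{\left(-82,-99 \right)}\right) = \left(40518 + 93\right) \left(19568 + \left(3420 + 57 \left(-99\right) + 60 \left(-82\right) - -8118\right)\right) = 40611 \left(19568 + \left(3420 - 5643 - 4920 + 8118\right)\right) = 40611 \left(19568 + 975\right) = 40611 \cdot 20543 = 834271773$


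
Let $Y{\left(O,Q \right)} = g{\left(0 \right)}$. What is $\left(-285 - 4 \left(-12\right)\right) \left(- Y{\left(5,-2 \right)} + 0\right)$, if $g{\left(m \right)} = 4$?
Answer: $948$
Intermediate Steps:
$Y{\left(O,Q \right)} = 4$
$\left(-285 - 4 \left(-12\right)\right) \left(- Y{\left(5,-2 \right)} + 0\right) = \left(-285 - 4 \left(-12\right)\right) \left(\left(-1\right) 4 + 0\right) = \left(-285 - -48\right) \left(-4 + 0\right) = \left(-285 + 48\right) \left(-4\right) = \left(-237\right) \left(-4\right) = 948$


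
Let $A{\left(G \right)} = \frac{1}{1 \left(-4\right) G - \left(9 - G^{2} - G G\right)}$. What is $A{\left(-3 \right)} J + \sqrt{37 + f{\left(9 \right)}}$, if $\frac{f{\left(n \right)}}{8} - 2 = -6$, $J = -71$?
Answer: $- \frac{71}{21} + \sqrt{5} \approx -1.1449$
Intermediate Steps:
$f{\left(n \right)} = -32$ ($f{\left(n \right)} = 16 + 8 \left(-6\right) = 16 - 48 = -32$)
$A{\left(G \right)} = \frac{1}{-9 - 4 G + 2 G^{2}}$ ($A{\left(G \right)} = \frac{1}{- 4 G + \left(\left(G^{2} + G^{2}\right) - 9\right)} = \frac{1}{- 4 G + \left(2 G^{2} - 9\right)} = \frac{1}{- 4 G + \left(-9 + 2 G^{2}\right)} = \frac{1}{-9 - 4 G + 2 G^{2}}$)
$A{\left(-3 \right)} J + \sqrt{37 + f{\left(9 \right)}} = \frac{1}{-9 - -12 + 2 \left(-3\right)^{2}} \left(-71\right) + \sqrt{37 - 32} = \frac{1}{-9 + 12 + 2 \cdot 9} \left(-71\right) + \sqrt{5} = \frac{1}{-9 + 12 + 18} \left(-71\right) + \sqrt{5} = \frac{1}{21} \left(-71\right) + \sqrt{5} = - \frac{71}{21} + \sqrt{5}$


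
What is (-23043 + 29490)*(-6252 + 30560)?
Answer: 156713676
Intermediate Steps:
(-23043 + 29490)*(-6252 + 30560) = 6447*24308 = 156713676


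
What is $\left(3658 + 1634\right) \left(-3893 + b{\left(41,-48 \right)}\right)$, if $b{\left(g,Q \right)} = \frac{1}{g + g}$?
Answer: $- \frac{844669350}{41} \approx -2.0602 \cdot 10^{7}$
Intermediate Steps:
$b{\left(g,Q \right)} = \frac{1}{2 g}$
$\left(3658 + 1634\right) \left(-3893 + b{\left(41,-48 \right)}\right) = \left(3658 + 1634\right) \left(-3893 + \frac{1}{2 \cdot 41}\right) = 5292 \left(-3893 + \frac{1}{2} \cdot \frac{1}{41}\right) = 5292 \left(-3893 + \frac{1}{82}\right) = 5292 \left(- \frac{319225}{82}\right) = - \frac{844669350}{41}$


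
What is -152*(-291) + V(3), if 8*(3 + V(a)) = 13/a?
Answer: 1061509/24 ≈ 44230.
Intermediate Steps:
V(a) = -3 + 13/(8*a) (V(a) = -3 + (13/a)/8 = -3 + 13/(8*a))
-152*(-291) + V(3) = -152*(-291) + (-3 + (13/8)/3) = 44232 + (-3 + (13/8)*(⅓)) = 44232 + (-3 + 13/24) = 44232 - 59/24 = 1061509/24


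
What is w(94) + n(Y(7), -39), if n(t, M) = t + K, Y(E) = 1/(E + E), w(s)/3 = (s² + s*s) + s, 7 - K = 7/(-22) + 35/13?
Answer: 53356000/1001 ≈ 53303.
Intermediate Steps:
K = 1323/286 (K = 7 - (7/(-22) + 35/13) = 7 - (7*(-1/22) + 35*(1/13)) = 7 - (-7/22 + 35/13) = 7 - 1*679/286 = 7 - 679/286 = 1323/286 ≈ 4.6259)
w(s) = 3*s + 6*s² (w(s) = 3*((s² + s*s) + s) = 3*((s² + s²) + s) = 3*(2*s² + s) = 3*(s + 2*s²) = 3*s + 6*s²)
Y(E) = 1/(2*E)
n(t, M) = 1323/286 + t (n(t, M) = t + 1323/286 = 1323/286 + t)
w(94) + n(Y(7), -39) = 3*94*(1 + 2*94) + (1323/286 + (½)/7) = 3*94*(1 + 188) + (1323/286 + (½)*(⅐)) = 3*94*189 + (1323/286 + 1/14) = 53298 + 4702/1001 = 53356000/1001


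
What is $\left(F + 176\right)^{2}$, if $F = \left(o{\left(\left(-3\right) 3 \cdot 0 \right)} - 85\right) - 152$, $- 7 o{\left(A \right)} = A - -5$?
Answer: $\frac{186624}{49} \approx 3808.7$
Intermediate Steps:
$o{\left(A \right)} = - \frac{5}{7} - \frac{A}{7}$ ($o{\left(A \right)} = - \frac{A - -5}{7} = - \frac{A + 5}{7} = - \frac{5 + A}{7} = - \frac{5}{7} - \frac{A}{7}$)
$F = - \frac{1664}{7}$ ($F = \left(\left(- \frac{5}{7} - \frac{\left(-3\right) 3 \cdot 0}{7}\right) - 85\right) - 152 = \left(\left(- \frac{5}{7} - \frac{\left(-9\right) 0}{7}\right) - 85\right) - 152 = \left(\left(- \frac{5}{7} - 0\right) - 85\right) - 152 = \left(\left(- \frac{5}{7} + 0\right) - 85\right) - 152 = \left(- \frac{5}{7} - 85\right) - 152 = - \frac{600}{7} - 152 = - \frac{1664}{7} \approx -237.71$)
$\left(F + 176\right)^{2} = \left(- \frac{1664}{7} + 176\right)^{2} = \left(- \frac{432}{7}\right)^{2} = \frac{186624}{49}$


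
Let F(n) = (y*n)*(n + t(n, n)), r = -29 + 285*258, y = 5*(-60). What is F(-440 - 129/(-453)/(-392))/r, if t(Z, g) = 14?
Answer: -49255079596627875/64381232299216 ≈ -765.05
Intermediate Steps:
y = -300
r = 73501 (r = -29 + 73530 = 73501)
F(n) = -300*n*(14 + n) (F(n) = (-300*n)*(n + 14) = (-300*n)*(14 + n) = -300*n*(14 + n))
F(-440 - 129/(-453)/(-392))/r = -300*(-440 - 129/(-453)/(-392))*(14 + (-440 - 129/(-453)/(-392)))/73501 = -300*(-440 - 129*(-1/453)*(-1/392))*(14 + (-440 - 129*(-1/453)*(-1/392)))*(1/73501) = -300*(-440 + (43/151)*(-1/392))*(14 + (-440 + (43/151)*(-1/392)))*(1/73501) = -300*(-440 - 43/59192)*(14 + (-440 - 43/59192))*(1/73501) = -300*(-26044523/59192)*(14 - 26044523/59192)*(1/73501) = -300*(-26044523/59192)*(-25215835/59192)*(1/73501) = -49255079596627875/875923216*1/73501 = -49255079596627875/64381232299216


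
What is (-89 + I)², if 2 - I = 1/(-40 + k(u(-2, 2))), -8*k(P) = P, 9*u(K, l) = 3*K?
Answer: 1735638921/229441 ≈ 7564.6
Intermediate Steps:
u(K, l) = K/3 (u(K, l) = (3*K)/9 = K/3)
k(P) = -P/8
I = 970/479 (I = 2 - 1/(-40 - (-2)/24) = 2 - 1/(-40 - ⅛*(-⅔)) = 2 - 1/(-40 + 1/12) = 2 - 1/(-479/12) = 2 - 1*(-12/479) = 2 + 12/479 = 970/479 ≈ 2.0251)
(-89 + I)² = (-89 + 970/479)² = (-41661/479)² = 1735638921/229441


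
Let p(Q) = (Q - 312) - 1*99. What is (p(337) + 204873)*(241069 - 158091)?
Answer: 16993811422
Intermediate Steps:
p(Q) = -411 + Q (p(Q) = (-312 + Q) - 99 = -411 + Q)
(p(337) + 204873)*(241069 - 158091) = ((-411 + 337) + 204873)*(241069 - 158091) = (-74 + 204873)*82978 = 204799*82978 = 16993811422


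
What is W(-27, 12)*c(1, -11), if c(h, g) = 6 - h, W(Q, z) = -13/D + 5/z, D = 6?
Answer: -35/4 ≈ -8.7500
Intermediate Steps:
W(Q, z) = -13/6 + 5/z
W(-27, 12)*c(1, -11) = (-13/6 + 5/12)*(6 - 1*1) = (-13/6 + 5*(1/12))*(6 - 1) = (-13/6 + 5/12)*5 = -7/4*5 = -35/4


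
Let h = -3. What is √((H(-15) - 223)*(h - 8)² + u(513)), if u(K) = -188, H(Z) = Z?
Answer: I*√28986 ≈ 170.25*I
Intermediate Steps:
√((H(-15) - 223)*(h - 8)² + u(513)) = √((-15 - 223)*(-3 - 8)² - 188) = √(-238*(-11)² - 188) = √(-238*121 - 188) = √(-28798 - 188) = √(-28986) = I*√28986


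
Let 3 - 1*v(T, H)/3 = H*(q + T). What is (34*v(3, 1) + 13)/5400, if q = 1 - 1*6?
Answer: 523/5400 ≈ 0.096852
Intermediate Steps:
q = -5 (q = 1 - 6 = -5)
v(T, H) = 9 - 3*H*(-5 + T)
(34*v(3, 1) + 13)/5400 = (34*(9 + 15*1 - 3*1*3) + 13)/5400 = (34*(9 + 15 - 9) + 13)*(1/5400) = (34*15 + 13)*(1/5400) = (510 + 13)*(1/5400) = 523*(1/5400) = 523/5400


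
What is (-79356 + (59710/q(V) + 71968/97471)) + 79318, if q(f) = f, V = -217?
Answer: -944017460/3021601 ≈ -312.42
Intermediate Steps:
(-79356 + (59710/q(V) + 71968/97471)) + 79318 = (-79356 + (59710/(-217) + 71968/97471)) + 79318 = (-79356 + (59710*(-1/217) + 71968*(1/97471))) + 79318 = (-79356 + (-8530/31 + 71968/97471)) + 79318 = (-79356 - 829196622/3021601) + 79318 = -240611365578/3021601 + 79318 = -944017460/3021601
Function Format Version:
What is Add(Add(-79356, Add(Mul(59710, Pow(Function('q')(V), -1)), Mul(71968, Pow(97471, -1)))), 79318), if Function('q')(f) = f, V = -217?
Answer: Rational(-944017460, 3021601) ≈ -312.42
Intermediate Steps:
Add(Add(-79356, Add(Mul(59710, Pow(Function('q')(V), -1)), Mul(71968, Pow(97471, -1)))), 79318) = Add(Add(-79356, Add(Mul(59710, Pow(-217, -1)), Mul(71968, Pow(97471, -1)))), 79318) = Add(Add(-79356, Add(Mul(59710, Rational(-1, 217)), Mul(71968, Rational(1, 97471)))), 79318) = Add(Add(-79356, Add(Rational(-8530, 31), Rational(71968, 97471))), 79318) = Add(Add(-79356, Rational(-829196622, 3021601)), 79318) = Add(Rational(-240611365578, 3021601), 79318) = Rational(-944017460, 3021601)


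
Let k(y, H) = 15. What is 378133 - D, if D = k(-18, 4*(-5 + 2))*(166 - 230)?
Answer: 379093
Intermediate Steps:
D = -960 (D = 15*(166 - 230) = 15*(-64) = -960)
378133 - D = 378133 - 1*(-960) = 378133 + 960 = 379093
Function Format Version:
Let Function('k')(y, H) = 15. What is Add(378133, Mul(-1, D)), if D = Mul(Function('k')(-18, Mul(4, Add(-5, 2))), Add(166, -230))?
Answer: 379093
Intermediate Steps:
D = -960 (D = Mul(15, Add(166, -230)) = Mul(15, -64) = -960)
Add(378133, Mul(-1, D)) = Add(378133, Mul(-1, -960)) = Add(378133, 960) = 379093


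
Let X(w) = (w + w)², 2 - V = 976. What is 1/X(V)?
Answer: 1/3794704 ≈ 2.6353e-7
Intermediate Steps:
V = -974 (V = 2 - 1*976 = 2 - 976 = -974)
X(w) = 4*w² (X(w) = (2*w)² = 4*w²)
1/X(V) = 1/(4*(-974)²) = 1/(4*948676) = 1/3794704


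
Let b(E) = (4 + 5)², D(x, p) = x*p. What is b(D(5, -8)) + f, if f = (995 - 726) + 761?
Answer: 1111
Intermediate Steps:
D(x, p) = p*x
f = 1030 (f = 269 + 761 = 1030)
b(E) = 81 (b(E) = 9² = 81)
b(D(5, -8)) + f = 81 + 1030 = 1111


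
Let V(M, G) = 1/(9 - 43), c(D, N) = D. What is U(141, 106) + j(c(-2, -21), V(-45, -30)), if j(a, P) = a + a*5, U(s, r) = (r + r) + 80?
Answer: 280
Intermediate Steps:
U(s, r) = 80 + 2*r (U(s, r) = 2*r + 80 = 80 + 2*r)
V(M, G) = -1/34 (V(M, G) = 1/(-34) = -1/34)
j(a, P) = 6*a (j(a, P) = a + 5*a = 6*a)
U(141, 106) + j(c(-2, -21), V(-45, -30)) = (80 + 2*106) + 6*(-2) = (80 + 212) - 12 = 292 - 12 = 280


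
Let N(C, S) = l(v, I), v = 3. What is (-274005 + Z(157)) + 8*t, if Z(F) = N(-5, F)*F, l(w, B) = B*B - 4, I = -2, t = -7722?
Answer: -335781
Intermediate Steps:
l(w, B) = -4 + B² (l(w, B) = B² - 4 = -4 + B²)
N(C, S) = 0 (N(C, S) = -4 + (-2)² = -4 + 4 = 0)
Z(F) = 0 (Z(F) = 0*F = 0)
(-274005 + Z(157)) + 8*t = (-274005 + 0) + 8*(-7722) = -274005 - 61776 = -335781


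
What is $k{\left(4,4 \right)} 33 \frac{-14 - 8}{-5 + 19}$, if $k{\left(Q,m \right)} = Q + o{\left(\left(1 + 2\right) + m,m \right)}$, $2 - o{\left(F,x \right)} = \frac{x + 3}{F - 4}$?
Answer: $- \frac{1331}{7} \approx -190.14$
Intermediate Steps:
$o{\left(F,x \right)} = 2 - \frac{3 + x}{-4 + F}$ ($o{\left(F,x \right)} = 2 - \frac{x + 3}{F - 4} = 2 - \frac{3 + x}{-4 + F}$)
$k{\left(Q,m \right)} = Q + \frac{-5 + m}{-1 + m}$ ($k{\left(Q,m \right)} = Q + \frac{-11 - m + 2 \left(\left(1 + 2\right) + m\right)}{-4 + \left(\left(1 + 2\right) + m\right)} = Q + \frac{-11 - m + 2 \left(3 + m\right)}{-4 + \left(3 + m\right)} = Q + \frac{-11 - m + \left(6 + 2 m\right)}{-1 + m} = Q + \frac{-5 + m}{-1 + m}$)
$k{\left(4,4 \right)} 33 \frac{-14 - 8}{-5 + 19} = \frac{-5 + 4 + 4 \left(-1 + 4\right)}{-1 + 4} \cdot 33 \frac{-14 - 8}{-5 + 19} = \frac{-5 + 4 + 4 \cdot 3}{3} \cdot 33 \left(- \frac{22}{14}\right) = \frac{-5 + 4 + 12}{3} \cdot 33 \left(\left(-22\right) \frac{1}{14}\right) = \frac{1}{3} \cdot 11 \cdot 33 \left(- \frac{11}{7}\right) = \frac{11}{3} \cdot 33 \left(- \frac{11}{7}\right) = 121 \left(- \frac{11}{7}\right) = - \frac{1331}{7}$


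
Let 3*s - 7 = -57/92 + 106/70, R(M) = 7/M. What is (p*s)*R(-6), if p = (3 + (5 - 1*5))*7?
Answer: -177947/2760 ≈ -64.474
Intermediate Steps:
p = 21 (p = (3 + (5 - 5))*7 = (3 + 0)*7 = 3*7 = 21)
s = 25421/9660 (s = 7/3 + (-57/92 + 106/70)/3 = 7/3 + (-57*1/92 + 106*(1/70))/3 = 7/3 + (-57/92 + 53/35)/3 = 7/3 + (⅓)*(2881/3220) = 7/3 + 2881/9660 = 25421/9660 ≈ 2.6316)
(p*s)*R(-6) = (21*(25421/9660))*(7/(-6)) = 25421*(7*(-⅙))/460 = (25421/460)*(-7/6) = -177947/2760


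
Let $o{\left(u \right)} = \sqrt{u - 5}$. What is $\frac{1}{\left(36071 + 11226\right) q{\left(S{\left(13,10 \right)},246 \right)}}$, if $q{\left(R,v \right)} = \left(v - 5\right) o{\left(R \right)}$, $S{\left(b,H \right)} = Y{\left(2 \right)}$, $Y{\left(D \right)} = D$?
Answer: $- \frac{i \sqrt{3}}{34195731} \approx - 5.0651 \cdot 10^{-8} i$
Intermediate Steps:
$S{\left(b,H \right)} = 2$
$o{\left(u \right)} = \sqrt{-5 + u}$
$q{\left(R,v \right)} = \sqrt{-5 + R} \left(-5 + v\right)$ ($q{\left(R,v \right)} = \left(v - 5\right) \sqrt{-5 + R} = \left(-5 + v\right) \sqrt{-5 + R} = \sqrt{-5 + R} \left(-5 + v\right)$)
$\frac{1}{\left(36071 + 11226\right) q{\left(S{\left(13,10 \right)},246 \right)}} = \frac{1}{\left(36071 + 11226\right) \sqrt{-5 + 2} \left(-5 + 246\right)} = \frac{1}{47297 \sqrt{-3} \cdot 241} = \frac{1}{47297 i \sqrt{3} \cdot 241} = \frac{1}{47297 \cdot 241 i \sqrt{3}} = \frac{\left(- \frac{1}{723}\right) i \sqrt{3}}{47297} = - \frac{i \sqrt{3}}{34195731}$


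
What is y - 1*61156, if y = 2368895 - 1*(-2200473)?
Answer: 4508212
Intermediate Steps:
y = 4569368 (y = 2368895 + 2200473 = 4569368)
y - 1*61156 = 4569368 - 1*61156 = 4569368 - 61156 = 4508212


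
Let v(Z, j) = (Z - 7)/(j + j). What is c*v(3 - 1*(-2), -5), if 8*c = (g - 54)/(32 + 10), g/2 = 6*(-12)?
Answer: -33/280 ≈ -0.11786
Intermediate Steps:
v(Z, j) = (-7 + Z)/(2*j) (v(Z, j) = (-7 + Z)/((2*j)) = (-7 + Z)*(1/(2*j)) = (-7 + Z)/(2*j))
g = -144 (g = 2*(6*(-12)) = 2*(-72) = -144)
c = -33/56 (c = ((-144 - 54)/(32 + 10))/8 = (-198/42)/8 = (-198*1/42)/8 = (⅛)*(-33/7) = -33/56 ≈ -0.58929)
c*v(3 - 1*(-2), -5) = -33*(-7 + (3 - 1*(-2)))/(112*(-5)) = -33*(-1)*(-7 + (3 + 2))/(112*5) = -33*(-1)*(-7 + 5)/(112*5) = -33*(-1)*(-2)/(112*5) = -33/56*⅕ = -33/280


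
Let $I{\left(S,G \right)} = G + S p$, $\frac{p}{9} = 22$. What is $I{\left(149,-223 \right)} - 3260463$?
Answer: $-3231184$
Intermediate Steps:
$p = 198$ ($p = 9 \cdot 22 = 198$)
$I{\left(S,G \right)} = G + 198 S$ ($I{\left(S,G \right)} = G + S 198 = G + 198 S$)
$I{\left(149,-223 \right)} - 3260463 = \left(-223 + 198 \cdot 149\right) - 3260463 = \left(-223 + 29502\right) - 3260463 = 29279 - 3260463 = -3231184$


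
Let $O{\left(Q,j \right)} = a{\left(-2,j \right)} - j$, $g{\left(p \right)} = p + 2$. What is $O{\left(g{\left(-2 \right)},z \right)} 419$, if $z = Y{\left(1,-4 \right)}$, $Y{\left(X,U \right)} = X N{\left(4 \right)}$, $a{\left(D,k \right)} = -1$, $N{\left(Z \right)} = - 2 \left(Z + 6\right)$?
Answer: $7961$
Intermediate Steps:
$g{\left(p \right)} = 2 + p$
$N{\left(Z \right)} = -12 - 2 Z$ ($N{\left(Z \right)} = - 2 \left(6 + Z\right) = -12 - 2 Z$)
$Y{\left(X,U \right)} = - 20 X$ ($Y{\left(X,U \right)} = X \left(-12 - 8\right) = X \left(-20\right) = - 20 X$)
$z = -20$ ($z = \left(-20\right) 1 = -20$)
$O{\left(Q,j \right)} = -1 - j$
$O{\left(g{\left(-2 \right)},z \right)} 419 = \left(-1 - -20\right) 419 = \left(-1 + 20\right) 419 = 19 \cdot 419 = 7961$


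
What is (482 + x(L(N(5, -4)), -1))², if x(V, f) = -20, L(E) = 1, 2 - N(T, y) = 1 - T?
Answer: 213444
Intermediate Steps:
N(T, y) = 1 + T (N(T, y) = 2 - (1 - T) = 2 + (-1 + T) = 1 + T)
(482 + x(L(N(5, -4)), -1))² = (482 - 20)² = 462² = 213444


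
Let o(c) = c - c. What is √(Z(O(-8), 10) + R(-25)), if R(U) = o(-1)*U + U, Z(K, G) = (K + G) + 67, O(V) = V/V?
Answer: √53 ≈ 7.2801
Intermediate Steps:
O(V) = 1
o(c) = 0
Z(K, G) = 67 + G + K (Z(K, G) = (G + K) + 67 = 67 + G + K)
R(U) = U (R(U) = 0*U + U = 0 + U = U)
√(Z(O(-8), 10) + R(-25)) = √((67 + 10 + 1) - 25) = √(78 - 25) = √53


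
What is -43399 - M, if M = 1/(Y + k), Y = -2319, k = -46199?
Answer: -2105632681/48518 ≈ -43399.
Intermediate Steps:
M = -1/48518 (M = 1/(-2319 - 46199) = 1/(-48518) = -1/48518 ≈ -2.0611e-5)
-43399 - M = -43399 - 1*(-1/48518) = -43399 + 1/48518 = -2105632681/48518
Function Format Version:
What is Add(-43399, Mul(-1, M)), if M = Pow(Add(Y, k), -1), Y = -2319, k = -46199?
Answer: Rational(-2105632681, 48518) ≈ -43399.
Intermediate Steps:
M = Rational(-1, 48518) (M = Pow(Add(-2319, -46199), -1) = Pow(-48518, -1) = Rational(-1, 48518) ≈ -2.0611e-5)
Add(-43399, Mul(-1, M)) = Add(-43399, Mul(-1, Rational(-1, 48518))) = Add(-43399, Rational(1, 48518)) = Rational(-2105632681, 48518)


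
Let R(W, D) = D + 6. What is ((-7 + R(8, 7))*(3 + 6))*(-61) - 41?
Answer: -3335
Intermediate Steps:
R(W, D) = 6 + D
((-7 + R(8, 7))*(3 + 6))*(-61) - 41 = ((-7 + (6 + 7))*(3 + 6))*(-61) - 41 = ((-7 + 13)*9)*(-61) - 41 = (6*9)*(-61) - 41 = 54*(-61) - 41 = -3294 - 41 = -3335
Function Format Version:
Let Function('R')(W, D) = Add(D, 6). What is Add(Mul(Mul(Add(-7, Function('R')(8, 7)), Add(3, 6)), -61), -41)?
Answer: -3335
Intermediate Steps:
Function('R')(W, D) = Add(6, D)
Add(Mul(Mul(Add(-7, Function('R')(8, 7)), Add(3, 6)), -61), -41) = Add(Mul(Mul(Add(-7, Add(6, 7)), Add(3, 6)), -61), -41) = Add(Mul(Mul(Add(-7, 13), 9), -61), -41) = Add(Mul(Mul(6, 9), -61), -41) = Add(Mul(54, -61), -41) = Add(-3294, -41) = -3335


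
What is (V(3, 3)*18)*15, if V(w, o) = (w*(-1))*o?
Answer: -2430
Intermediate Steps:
V(w, o) = -o*w (V(w, o) = (-w)*o = -o*w)
(V(3, 3)*18)*15 = (-1*3*3*18)*15 = -9*18*15 = -162*15 = -2430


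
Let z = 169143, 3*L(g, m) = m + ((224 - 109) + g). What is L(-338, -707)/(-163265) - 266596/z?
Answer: -8694672322/5523026379 ≈ -1.5743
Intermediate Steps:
L(g, m) = 115/3 + g/3 + m/3 (L(g, m) = (m + ((224 - 109) + g))/3 = (m + (115 + g))/3 = (115 + g + m)/3 = 115/3 + g/3 + m/3)
L(-338, -707)/(-163265) - 266596/z = (115/3 + (⅓)*(-338) + (⅓)*(-707))/(-163265) - 266596/169143 = (115/3 - 338/3 - 707/3)*(-1/163265) - 266596*1/169143 = -310*(-1/163265) - 266596/169143 = 62/32653 - 266596/169143 = -8694672322/5523026379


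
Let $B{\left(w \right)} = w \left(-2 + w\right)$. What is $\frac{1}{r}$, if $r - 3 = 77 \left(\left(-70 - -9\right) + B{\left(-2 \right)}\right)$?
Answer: $- \frac{1}{4078} \approx -0.00024522$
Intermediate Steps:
$r = -4078$ ($r = 3 + 77 \left(\left(-70 - -9\right) - 2 \left(-2 - 2\right)\right) = 3 + 77 \left(\left(-70 + 9\right) - -8\right) = 3 + 77 \left(-61 + 8\right) = 3 + 77 \left(-53\right) = 3 - 4081 = -4078$)
$\frac{1}{r} = \frac{1}{-4078} = - \frac{1}{4078}$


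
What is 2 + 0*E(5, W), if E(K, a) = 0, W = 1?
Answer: 2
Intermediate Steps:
2 + 0*E(5, W) = 2 + 0*0 = 2 + 0 = 2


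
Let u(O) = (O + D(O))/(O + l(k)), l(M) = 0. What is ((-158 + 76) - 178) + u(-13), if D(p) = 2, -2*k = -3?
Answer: -3369/13 ≈ -259.15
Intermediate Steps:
k = 3/2 (k = -½*(-3) = 3/2 ≈ 1.5000)
u(O) = (2 + O)/O (u(O) = (O + 2)/(O + 0) = (2 + O)/O)
((-158 + 76) - 178) + u(-13) = ((-158 + 76) - 178) + (2 - 13)/(-13) = (-82 - 178) - 1/13*(-11) = -260 + 11/13 = -3369/13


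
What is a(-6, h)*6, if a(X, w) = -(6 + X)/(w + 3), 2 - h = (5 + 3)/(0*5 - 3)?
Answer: 0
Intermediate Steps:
h = 14/3 (h = 2 - (5 + 3)/(0*5 - 3) = 2 - 8/(0 - 3) = 2 - 8/(-3) = 2 - 8*(-1)/3 = 2 - 1*(-8/3) = 2 + 8/3 = 14/3 ≈ 4.6667)
a(X, w) = -(6 + X)/(3 + w)
a(-6, h)*6 = ((-6 - 1*(-6))/(3 + 14/3))*6 = ((-6 + 6)/(23/3))*6 = ((3/23)*0)*6 = 0*6 = 0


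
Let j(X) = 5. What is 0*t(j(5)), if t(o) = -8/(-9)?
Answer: 0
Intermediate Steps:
t(o) = 8/9 (t(o) = -8*(-⅑) = 8/9)
0*t(j(5)) = 0*(8/9) = 0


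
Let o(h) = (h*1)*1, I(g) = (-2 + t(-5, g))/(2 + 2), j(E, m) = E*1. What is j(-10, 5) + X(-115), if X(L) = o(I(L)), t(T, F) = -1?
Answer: -43/4 ≈ -10.750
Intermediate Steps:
j(E, m) = E
I(g) = -¾ (I(g) = (-2 - 1)/(2 + 2) = -3/4 = -3*¼ = -¾)
o(h) = h (o(h) = h*1 = h)
X(L) = -¾
j(-10, 5) + X(-115) = -10 - ¾ = -43/4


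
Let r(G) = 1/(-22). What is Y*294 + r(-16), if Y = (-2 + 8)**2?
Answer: 232847/22 ≈ 10584.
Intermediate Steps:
r(G) = -1/22
Y = 36 (Y = 6**2 = 36)
Y*294 + r(-16) = 36*294 - 1/22 = 10584 - 1/22 = 232847/22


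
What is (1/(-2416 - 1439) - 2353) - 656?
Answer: -11599696/3855 ≈ -3009.0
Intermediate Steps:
(1/(-2416 - 1439) - 2353) - 656 = (1/(-3855) - 2353) - 656 = (-1/3855 - 2353) - 656 = -9070816/3855 - 656 = -11599696/3855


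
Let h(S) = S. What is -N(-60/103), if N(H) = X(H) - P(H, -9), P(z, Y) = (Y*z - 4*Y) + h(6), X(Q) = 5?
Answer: 4351/103 ≈ 42.243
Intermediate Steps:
P(z, Y) = 6 - 4*Y + Y*z (P(z, Y) = (Y*z - 4*Y) + 6 = (-4*Y + Y*z) + 6 = 6 - 4*Y + Y*z)
N(H) = -37 + 9*H (N(H) = 5 - (6 - 4*(-9) - 9*H) = 5 - (6 + 36 - 9*H) = 5 - (42 - 9*H) = 5 + (-42 + 9*H) = -37 + 9*H)
-N(-60/103) = -(-37 + 9*(-60/103)) = -(-37 - 540/103) = -1*(-4351/103) = 4351/103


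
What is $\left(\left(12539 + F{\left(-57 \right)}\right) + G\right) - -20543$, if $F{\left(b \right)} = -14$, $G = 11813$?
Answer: $44881$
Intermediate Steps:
$\left(\left(12539 + F{\left(-57 \right)}\right) + G\right) - -20543 = \left(\left(12539 - 14\right) + 11813\right) - -20543 = \left(12525 + 11813\right) + 20543 = 24338 + 20543 = 44881$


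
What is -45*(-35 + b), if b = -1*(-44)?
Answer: -405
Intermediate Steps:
b = 44
-45*(-35 + b) = -45*(-35 + 44) = -45*9 = -405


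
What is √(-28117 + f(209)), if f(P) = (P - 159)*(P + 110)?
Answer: 23*I*√23 ≈ 110.3*I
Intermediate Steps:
f(P) = (-159 + P)*(110 + P)
√(-28117 + f(209)) = √(-28117 + (-17490 + 209² - 49*209)) = √(-28117 + (-17490 + 43681 - 10241)) = √(-28117 + 15950) = √(-12167) = 23*I*√23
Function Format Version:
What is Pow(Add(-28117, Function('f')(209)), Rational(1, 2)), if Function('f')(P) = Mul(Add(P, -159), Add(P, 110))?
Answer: Mul(23, I, Pow(23, Rational(1, 2))) ≈ Mul(110.30, I)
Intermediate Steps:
Function('f')(P) = Mul(Add(-159, P), Add(110, P))
Pow(Add(-28117, Function('f')(209)), Rational(1, 2)) = Pow(Add(-28117, Add(-17490, Pow(209, 2), Mul(-49, 209))), Rational(1, 2)) = Pow(Add(-28117, Add(-17490, 43681, -10241)), Rational(1, 2)) = Pow(Add(-28117, 15950), Rational(1, 2)) = Pow(-12167, Rational(1, 2)) = Mul(23, I, Pow(23, Rational(1, 2)))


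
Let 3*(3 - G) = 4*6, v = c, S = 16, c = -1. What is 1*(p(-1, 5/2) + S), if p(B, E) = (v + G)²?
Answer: 52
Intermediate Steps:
v = -1
G = -5 (G = 3 - 4*6/3 = 3 - ⅓*24 = 3 - 8 = -5)
p(B, E) = 36 (p(B, E) = (-1 - 5)² = (-6)² = 36)
1*(p(-1, 5/2) + S) = 1*(36 + 16) = 1*52 = 52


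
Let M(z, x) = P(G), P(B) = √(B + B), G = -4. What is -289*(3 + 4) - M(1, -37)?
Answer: -2023 - 2*I*√2 ≈ -2023.0 - 2.8284*I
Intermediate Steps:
P(B) = √2*√B (P(B) = √(2*B) = √2*√B)
M(z, x) = 2*I*√2 (M(z, x) = √2*√(-4) = √2*(2*I) = 2*I*√2)
-289*(3 + 4) - M(1, -37) = -289*(3 + 4) - 2*I*√2 = -289*7 - 2*I*√2 = -2023 - 2*I*√2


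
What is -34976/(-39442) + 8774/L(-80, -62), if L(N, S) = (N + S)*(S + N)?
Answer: 262830043/198827122 ≈ 1.3219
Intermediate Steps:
L(N, S) = (N + S)² (L(N, S) = (N + S)*(N + S) = (N + S)²)
-34976/(-39442) + 8774/L(-80, -62) = -34976/(-39442) + 8774/((-80 - 62)²) = -34976*(-1/39442) + 8774/((-142)²) = 17488/19721 + 8774/20164 = 17488/19721 + 8774*(1/20164) = 17488/19721 + 4387/10082 = 262830043/198827122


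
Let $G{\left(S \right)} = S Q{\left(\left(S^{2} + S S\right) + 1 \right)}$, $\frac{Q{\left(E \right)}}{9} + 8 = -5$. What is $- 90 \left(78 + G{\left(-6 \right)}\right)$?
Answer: $-70200$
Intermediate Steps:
$Q{\left(E \right)} = -117$ ($Q{\left(E \right)} = -72 + 9 \left(-5\right) = -72 - 45 = -117$)
$G{\left(S \right)} = - 117 S$ ($G{\left(S \right)} = S \left(-117\right) = - 117 S$)
$- 90 \left(78 + G{\left(-6 \right)}\right) = - 90 \left(78 - -702\right) = - 90 \left(78 + 702\right) = \left(-90\right) 780 = -70200$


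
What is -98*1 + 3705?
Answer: 3607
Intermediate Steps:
-98*1 + 3705 = -98 + 3705 = 3607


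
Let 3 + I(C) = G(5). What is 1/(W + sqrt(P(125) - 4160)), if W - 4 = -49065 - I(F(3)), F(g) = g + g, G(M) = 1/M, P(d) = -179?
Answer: -1226455/60167783156 - 25*I*sqrt(4339)/60167783156 ≈ -2.0384e-5 - 2.737e-8*I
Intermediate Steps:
F(g) = 2*g
I(C) = -14/5 (I(C) = -3 + 1/5 = -14/5)
W = -245291/5 (W = 4 + (-49065 - 1*(-14/5)) = 4 + (-49065 + 14/5) = 4 - 245311/5 = -245291/5 ≈ -49058.)
1/(W + sqrt(P(125) - 4160)) = 1/(-245291/5 + sqrt(-179 - 4160)) = 1/(-245291/5 + sqrt(-4339)) = 1/(-245291/5 + I*sqrt(4339))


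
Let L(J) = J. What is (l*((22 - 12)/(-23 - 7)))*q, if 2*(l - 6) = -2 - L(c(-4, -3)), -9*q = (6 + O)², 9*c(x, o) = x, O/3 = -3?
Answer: 47/27 ≈ 1.7407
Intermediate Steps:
O = -9 (O = 3*(-3) = -9)
c(x, o) = x/9
q = -1 (q = -(6 - 9)²/9 = -⅑*(-3)² = -⅑*9 = -1)
l = 47/9 (l = 6 + (-2 - (-4)/9)/2 = 6 + (-2 - 1*(-4/9))/2 = 6 + (-2 + 4/9)/2 = 6 + (½)*(-14/9) = 6 - 7/9 = 47/9 ≈ 5.2222)
(l*((22 - 12)/(-23 - 7)))*q = (47*((22 - 12)/(-23 - 7))/9)*(-1) = (47*(10/(-30))/9)*(-1) = (47*(10*(-1/30))/9)*(-1) = ((47/9)*(-⅓))*(-1) = -47/27*(-1) = 47/27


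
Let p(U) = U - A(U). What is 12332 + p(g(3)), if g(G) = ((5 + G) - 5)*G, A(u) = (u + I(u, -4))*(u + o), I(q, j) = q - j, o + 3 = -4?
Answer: 12297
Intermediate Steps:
o = -7 (o = -3 - 4 = -7)
A(u) = (-7 + u)*(4 + 2*u) (A(u) = (u + (u - 1*(-4)))*(u - 7) = (u + (u + 4))*(-7 + u) = (u + (4 + u))*(-7 + u) = (4 + 2*u)*(-7 + u) = (-7 + u)*(4 + 2*u))
g(G) = G² (g(G) = G*G = G²)
p(U) = 28 - 2*U² + 11*U (p(U) = U - (-28 - 10*U + 2*U²) = U + (28 - 2*U² + 10*U) = 28 - 2*U² + 11*U)
12332 + p(g(3)) = 12332 + (28 - 2*(3²)² + 11*3²) = 12332 + (28 - 2*9² + 11*9) = 12332 + (28 - 2*81 + 99) = 12332 + (28 - 162 + 99) = 12332 - 35 = 12297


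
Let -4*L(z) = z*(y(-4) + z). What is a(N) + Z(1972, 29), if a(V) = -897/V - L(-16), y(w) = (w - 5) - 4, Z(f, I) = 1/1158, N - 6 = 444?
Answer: 1650259/14475 ≈ 114.01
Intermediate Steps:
N = 450 (N = 6 + 444 = 450)
Z(f, I) = 1/1158
y(w) = -9 + w (y(w) = (-5 + w) - 4 = -9 + w)
L(z) = -z*(-13 + z)/4 (L(z) = -z*((-9 - 4) + z)/4 = -z*(-13 + z)/4)
a(V) = 116 - 897/V (a(V) = -897/V - (-16)*(13 - 1*(-16))/4 = -897/V - (-16)*(13 + 16)/4 = -897/V - (-16)*29/4 = -897/V - 1*(-116) = -897/V + 116 = 116 - 897/V)
a(N) + Z(1972, 29) = (116 - 897/450) + 1/1158 = (116 - 897*1/450) + 1/1158 = (116 - 299/150) + 1/1158 = 17101/150 + 1/1158 = 1650259/14475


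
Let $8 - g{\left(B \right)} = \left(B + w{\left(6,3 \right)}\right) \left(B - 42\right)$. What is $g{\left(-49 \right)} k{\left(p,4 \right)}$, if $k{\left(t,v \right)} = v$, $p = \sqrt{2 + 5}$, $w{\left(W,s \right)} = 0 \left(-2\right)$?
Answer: $-17804$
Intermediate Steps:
$w{\left(W,s \right)} = 0$
$p = \sqrt{7} \approx 2.6458$
$g{\left(B \right)} = 8 - B \left(-42 + B\right)$ ($g{\left(B \right)} = 8 - \left(B + 0\right) \left(B - 42\right) = 8 - B \left(-42 + B\right)$)
$g{\left(-49 \right)} k{\left(p,4 \right)} = \left(8 - \left(-49\right)^{2} + 42 \left(-49\right)\right) 4 = \left(8 - 2401 - 2058\right) 4 = \left(-4451\right) 4 = -17804$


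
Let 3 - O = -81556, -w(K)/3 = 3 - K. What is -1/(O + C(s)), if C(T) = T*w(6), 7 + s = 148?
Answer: -1/82828 ≈ -1.2073e-5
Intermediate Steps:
w(K) = -9 + 3*K (w(K) = -3*(3 - K) = -9 + 3*K)
s = 141 (s = -7 + 148 = 141)
O = 81559 (O = 3 - 1*(-81556) = 3 + 81556 = 81559)
C(T) = 9*T (C(T) = T*(-9 + 3*6) = T*(-9 + 18) = T*9 = 9*T)
-1/(O + C(s)) = -1/(81559 + 9*141) = -1/(81559 + 1269) = -1/82828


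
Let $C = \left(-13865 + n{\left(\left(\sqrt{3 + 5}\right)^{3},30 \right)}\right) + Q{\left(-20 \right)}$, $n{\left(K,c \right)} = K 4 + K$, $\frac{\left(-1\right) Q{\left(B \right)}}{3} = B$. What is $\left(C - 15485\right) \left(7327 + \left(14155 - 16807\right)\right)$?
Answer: $-136930750 + 374000 \sqrt{2} \approx -1.364 \cdot 10^{8}$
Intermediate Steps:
$Q{\left(B \right)} = - 3 B$
$n{\left(K,c \right)} = 5 K$ ($n{\left(K,c \right)} = 4 K + K = 5 K$)
$C = -13805 + 80 \sqrt{2}$ ($C = \left(-13865 + 5 \left(\sqrt{3 + 5}\right)^{3}\right) - -60 = \left(-13865 + 5 \left(\sqrt{8}\right)^{3}\right) + 60 = \left(-13865 + 5 \left(2 \sqrt{2}\right)^{3}\right) + 60 = \left(-13865 + 5 \cdot 16 \sqrt{2}\right) + 60 = \left(-13865 + 80 \sqrt{2}\right) + 60 = -13805 + 80 \sqrt{2} \approx -13692.0$)
$\left(C - 15485\right) \left(7327 + \left(14155 - 16807\right)\right) = \left(\left(-13805 + 80 \sqrt{2}\right) - 15485\right) \left(7327 + \left(14155 - 16807\right)\right) = \left(-29290 + 80 \sqrt{2}\right) \left(7327 + \left(14155 - 16807\right)\right) = \left(-29290 + 80 \sqrt{2}\right) \left(7327 - 2652\right) = \left(-29290 + 80 \sqrt{2}\right) 4675 = -136930750 + 374000 \sqrt{2}$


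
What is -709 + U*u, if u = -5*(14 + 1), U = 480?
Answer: -36709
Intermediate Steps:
u = -75 (u = -5*15 = -75)
-709 + U*u = -709 + 480*(-75) = -709 - 36000 = -36709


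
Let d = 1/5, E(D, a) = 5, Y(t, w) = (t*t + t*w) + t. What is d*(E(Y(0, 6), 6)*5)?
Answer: 5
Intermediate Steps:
Y(t, w) = t + t² + t*w (Y(t, w) = (t² + t*w) + t = t + t² + t*w)
d = ⅕ ≈ 0.20000
d*(E(Y(0, 6), 6)*5) = (5*5)/5 = (⅕)*25 = 5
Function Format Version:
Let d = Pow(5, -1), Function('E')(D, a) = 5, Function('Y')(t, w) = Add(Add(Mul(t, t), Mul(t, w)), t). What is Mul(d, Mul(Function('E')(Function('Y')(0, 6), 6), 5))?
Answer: 5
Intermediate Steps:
Function('Y')(t, w) = Add(t, Pow(t, 2), Mul(t, w)) (Function('Y')(t, w) = Add(Add(Pow(t, 2), Mul(t, w)), t) = Add(t, Pow(t, 2), Mul(t, w)))
d = Rational(1, 5) ≈ 0.20000
Mul(d, Mul(Function('E')(Function('Y')(0, 6), 6), 5)) = Mul(Rational(1, 5), Mul(5, 5)) = Mul(Rational(1, 5), 25) = 5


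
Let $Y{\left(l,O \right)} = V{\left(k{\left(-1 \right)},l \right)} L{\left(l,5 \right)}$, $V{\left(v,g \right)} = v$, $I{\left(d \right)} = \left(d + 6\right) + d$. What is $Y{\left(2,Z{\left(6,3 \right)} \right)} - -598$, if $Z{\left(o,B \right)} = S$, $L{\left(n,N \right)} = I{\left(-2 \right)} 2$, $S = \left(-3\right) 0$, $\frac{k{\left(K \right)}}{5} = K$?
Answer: $578$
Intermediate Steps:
$k{\left(K \right)} = 5 K$
$I{\left(d \right)} = 6 + 2 d$ ($I{\left(d \right)} = \left(6 + d\right) + d = 6 + 2 d$)
$S = 0$
$L{\left(n,N \right)} = 4$ ($L{\left(n,N \right)} = \left(6 + 2 \left(-2\right)\right) 2 = \left(6 - 4\right) 2 = 2 \cdot 2 = 4$)
$Z{\left(o,B \right)} = 0$
$Y{\left(l,O \right)} = -20$ ($Y{\left(l,O \right)} = 5 \left(-1\right) 4 = \left(-5\right) 4 = -20$)
$Y{\left(2,Z{\left(6,3 \right)} \right)} - -598 = -20 - -598 = -20 + 598 = 578$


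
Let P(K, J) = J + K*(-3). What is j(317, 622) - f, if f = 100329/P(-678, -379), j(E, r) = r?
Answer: 929081/1655 ≈ 561.38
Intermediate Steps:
P(K, J) = J - 3*K
f = 100329/1655 (f = 100329/(-379 - 3*(-678)) = 100329/(-379 + 2034) = 100329/1655 ≈ 60.622)
j(317, 622) - f = 622 - 1*100329/1655 = 622 - 100329/1655 = 929081/1655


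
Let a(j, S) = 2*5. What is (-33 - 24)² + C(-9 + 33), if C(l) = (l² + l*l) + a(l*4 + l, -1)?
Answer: 4411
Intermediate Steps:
a(j, S) = 10
C(l) = 10 + 2*l² (C(l) = (l² + l*l) + 10 = (l² + l²) + 10 = 2*l² + 10 = 10 + 2*l²)
(-33 - 24)² + C(-9 + 33) = (-33 - 24)² + (10 + 2*(-9 + 33)²) = (-57)² + (10 + 2*24²) = 3249 + (10 + 2*576) = 3249 + (10 + 1152) = 3249 + 1162 = 4411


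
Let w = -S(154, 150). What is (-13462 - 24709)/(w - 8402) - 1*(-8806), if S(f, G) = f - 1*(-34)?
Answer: 75681711/8590 ≈ 8810.4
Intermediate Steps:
S(f, G) = 34 + f (S(f, G) = f + 34 = 34 + f)
w = -188 (w = -(34 + 154) = -1*188 = -188)
(-13462 - 24709)/(w - 8402) - 1*(-8806) = (-13462 - 24709)/(-188 - 8402) - 1*(-8806) = -38171/(-8590) + 8806 = -38171*(-1/8590) + 8806 = 38171/8590 + 8806 = 75681711/8590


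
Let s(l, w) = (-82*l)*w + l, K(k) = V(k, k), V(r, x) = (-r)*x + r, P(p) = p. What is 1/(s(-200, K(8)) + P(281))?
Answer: -1/918319 ≈ -1.0889e-6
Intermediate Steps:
V(r, x) = r - r*x (V(r, x) = -r*x + r = r - r*x)
K(k) = k*(1 - k)
s(l, w) = l - 82*l*w (s(l, w) = -82*l*w + l = l - 82*l*w)
1/(s(-200, K(8)) + P(281)) = 1/(-200*(1 - 656*(1 - 1*8)) + 281) = 1/(-200*(1 - 656*(1 - 8)) + 281) = 1/(-200*(1 - 656*(-7)) + 281) = 1/(-200*(1 - 82*(-56)) + 281) = 1/(-200*(1 + 4592) + 281) = 1/(-200*4593 + 281) = 1/(-918600 + 281) = 1/(-918319) = -1/918319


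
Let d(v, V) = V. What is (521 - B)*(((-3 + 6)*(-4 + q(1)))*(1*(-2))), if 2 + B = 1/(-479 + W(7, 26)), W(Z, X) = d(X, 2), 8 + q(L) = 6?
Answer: 997888/53 ≈ 18828.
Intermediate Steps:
q(L) = -2 (q(L) = -8 + 6 = -2)
W(Z, X) = 2
B = -955/477 (B = -2 + 1/(-479 + 2) = -2 + 1/(-477) = -2 - 1/477 = -955/477 ≈ -2.0021)
(521 - B)*(((-3 + 6)*(-4 + q(1)))*(1*(-2))) = (521 - 1*(-955/477))*(((-3 + 6)*(-4 - 2))*(1*(-2))) = (521 + 955/477)*((3*(-6))*(-2)) = 249472*(-18*(-2))/477 = (249472/477)*36 = 997888/53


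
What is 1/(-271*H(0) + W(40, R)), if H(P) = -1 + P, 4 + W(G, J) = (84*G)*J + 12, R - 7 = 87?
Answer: 1/316119 ≈ 3.1634e-6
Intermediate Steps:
R = 94 (R = 7 + 87 = 94)
W(G, J) = 8 + 84*G*J (W(G, J) = -4 + ((84*G)*J + 12) = -4 + (84*G*J + 12) = -4 + (12 + 84*G*J) = 8 + 84*G*J)
1/(-271*H(0) + W(40, R)) = 1/(-271*(-1 + 0) + (8 + 84*40*94)) = 1/(-271*(-1) + (8 + 315840)) = 1/(271 + 315848) = 1/316119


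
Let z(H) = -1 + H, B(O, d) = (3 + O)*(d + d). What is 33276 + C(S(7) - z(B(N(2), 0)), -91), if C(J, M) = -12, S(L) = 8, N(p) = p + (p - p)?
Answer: 33264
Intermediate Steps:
N(p) = p (N(p) = p + 0 = p)
B(O, d) = 2*d*(3 + O) (B(O, d) = (3 + O)*(2*d) = 2*d*(3 + O))
33276 + C(S(7) - z(B(N(2), 0)), -91) = 33276 - 12 = 33264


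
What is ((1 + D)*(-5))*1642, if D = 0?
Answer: -8210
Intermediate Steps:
((1 + D)*(-5))*1642 = ((1 + 0)*(-5))*1642 = (1*(-5))*1642 = -5*1642 = -8210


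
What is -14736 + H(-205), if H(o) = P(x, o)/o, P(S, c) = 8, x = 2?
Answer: -3020888/205 ≈ -14736.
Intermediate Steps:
H(o) = 8/o
-14736 + H(-205) = -14736 + 8/(-205) = -14736 + 8*(-1/205) = -14736 - 8/205 = -3020888/205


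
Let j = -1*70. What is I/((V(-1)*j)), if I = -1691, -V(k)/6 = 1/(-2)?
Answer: 1691/210 ≈ 8.0524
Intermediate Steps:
V(k) = 3 (V(k) = -6/(-2) = -6*(-½) = 3)
j = -70
I/((V(-1)*j)) = -1691/(3*(-70)) = -1691/(-210) = -1691*(-1/210) = 1691/210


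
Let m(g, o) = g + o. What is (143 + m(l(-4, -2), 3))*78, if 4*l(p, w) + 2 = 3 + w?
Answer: 22737/2 ≈ 11369.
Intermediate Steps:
l(p, w) = ¼ + w/4 (l(p, w) = -½ + (3 + w)/4 = -½ + (¾ + w/4) = ¼ + w/4)
(143 + m(l(-4, -2), 3))*78 = (143 + ((¼ + (¼)*(-2)) + 3))*78 = (143 + ((¼ - ½) + 3))*78 = (143 + (-¼ + 3))*78 = (143 + 11/4)*78 = (583/4)*78 = 22737/2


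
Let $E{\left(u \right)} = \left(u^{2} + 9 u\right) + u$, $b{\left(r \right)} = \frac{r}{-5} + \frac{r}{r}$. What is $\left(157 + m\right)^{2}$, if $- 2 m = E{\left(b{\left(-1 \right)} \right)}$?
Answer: $\frac{14115049}{625} \approx 22584.0$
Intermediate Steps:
$b{\left(r \right)} = 1 - \frac{r}{5}$ ($b{\left(r \right)} = r \left(- \frac{1}{5}\right) + 1 = - \frac{r}{5} + 1 = 1 - \frac{r}{5}$)
$E{\left(u \right)} = u^{2} + 10 u$
$m = - \frac{168}{25}$ ($m = - \frac{\left(1 - - \frac{1}{5}\right) \left(10 + \left(1 - - \frac{1}{5}\right)\right)}{2} = - \frac{\left(1 + \frac{1}{5}\right) \left(10 + \left(1 + \frac{1}{5}\right)\right)}{2} = - \frac{\frac{6}{5} \left(10 + \frac{6}{5}\right)}{2} = - \frac{\frac{6}{5} \cdot \frac{56}{5}}{2} = \left(- \frac{1}{2}\right) \frac{336}{25} = - \frac{168}{25} \approx -6.72$)
$\left(157 + m\right)^{2} = \left(157 - \frac{168}{25}\right)^{2} = \left(\frac{3757}{25}\right)^{2} = \frac{14115049}{625}$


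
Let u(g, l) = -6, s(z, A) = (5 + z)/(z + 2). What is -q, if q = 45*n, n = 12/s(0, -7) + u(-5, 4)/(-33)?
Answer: -2466/11 ≈ -224.18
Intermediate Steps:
s(z, A) = (5 + z)/(2 + z)
n = 274/55 (n = 12/(((5 + 0)/(2 + 0))) - 6/(-33) = 12/((5/2)) - 6*(-1/33) = 12/(((½)*5)) + 2/11 = 12/(5/2) + 2/11 = 12*(⅖) + 2/11 = 24/5 + 2/11 = 274/55 ≈ 4.9818)
q = 2466/11 (q = 45*(274/55) = 2466/11 ≈ 224.18)
-q = -1*2466/11 = -2466/11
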